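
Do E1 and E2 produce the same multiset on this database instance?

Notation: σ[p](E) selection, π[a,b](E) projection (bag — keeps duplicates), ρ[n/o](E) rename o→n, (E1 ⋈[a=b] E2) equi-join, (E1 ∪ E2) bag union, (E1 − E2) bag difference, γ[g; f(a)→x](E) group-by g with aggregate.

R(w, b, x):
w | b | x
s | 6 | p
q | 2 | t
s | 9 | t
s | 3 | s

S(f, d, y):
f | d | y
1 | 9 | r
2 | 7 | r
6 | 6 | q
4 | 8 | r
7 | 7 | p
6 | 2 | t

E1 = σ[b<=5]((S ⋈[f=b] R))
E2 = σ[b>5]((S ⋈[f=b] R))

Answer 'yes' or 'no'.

E1 row counts bottom-up:
  S → 6
  R → 4
  (S ⋈[f=b] R) → 3
  σ[b<=5]((S ⋈[f=b] R)) → 1
E2 row counts bottom-up:
  S → 6
  R → 4
  (S ⋈[f=b] R) → 3
  σ[b>5]((S ⋈[f=b] R)) → 2

E1 result:
f | d | y | w | b | x
2 | 7 | r | q | 2 | t
E2 result:
f | d | y | w | b | x
6 | 2 | t | s | 6 | p
6 | 6 | q | s | 6 | p
Witness: (6, 2, 't', 's', 6, 'p') appears 0× in E1 but 1× in E2.

no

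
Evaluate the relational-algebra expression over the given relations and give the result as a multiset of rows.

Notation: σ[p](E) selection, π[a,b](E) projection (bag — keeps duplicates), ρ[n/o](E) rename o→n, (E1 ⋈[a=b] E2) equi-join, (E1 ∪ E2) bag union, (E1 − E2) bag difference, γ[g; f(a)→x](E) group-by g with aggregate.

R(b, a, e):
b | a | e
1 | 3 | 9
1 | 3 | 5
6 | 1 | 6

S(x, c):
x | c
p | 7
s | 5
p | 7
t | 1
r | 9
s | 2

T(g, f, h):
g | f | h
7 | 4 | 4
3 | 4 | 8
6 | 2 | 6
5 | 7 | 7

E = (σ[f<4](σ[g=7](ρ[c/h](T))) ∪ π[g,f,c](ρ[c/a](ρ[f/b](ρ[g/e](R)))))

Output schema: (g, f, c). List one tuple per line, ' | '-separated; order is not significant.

Row counts bottom-up:
  T → 4
  ρ[c/h](T) → 4
  σ[g=7](ρ[c/h](T)) → 1
  σ[f<4](σ[g=7](ρ[c/h](T))) → 0
  R → 3
  ρ[g/e](R) → 3
  ρ[f/b](ρ[g/e](R)) → 3
  ρ[c/a](ρ[f/b](ρ[g/e](R))) → 3
  π[g,f,c](ρ[c/a](ρ[f/b](ρ[g/e](R)))) → 3
  (σ[f<4](σ[g=7](ρ[c/h](T))) ∪ π[g,f,c](ρ[c/a](ρ[f/b](ρ[g/e](R))))) → 3

== RESULT ==
g | f | c
5 | 1 | 3
6 | 6 | 1
9 | 1 | 3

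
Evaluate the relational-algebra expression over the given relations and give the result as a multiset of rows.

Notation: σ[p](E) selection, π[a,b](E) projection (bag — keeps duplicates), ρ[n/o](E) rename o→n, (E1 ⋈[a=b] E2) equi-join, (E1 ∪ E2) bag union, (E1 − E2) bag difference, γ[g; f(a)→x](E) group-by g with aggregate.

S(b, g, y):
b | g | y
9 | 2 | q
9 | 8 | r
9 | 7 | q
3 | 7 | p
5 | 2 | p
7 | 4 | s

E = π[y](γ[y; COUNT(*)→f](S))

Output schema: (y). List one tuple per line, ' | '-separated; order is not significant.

Per-node cardinality:
  S → 6
  γ[y; COUNT(*)→f](S) → 4
  π[y](γ[y; COUNT(*)→f](S)) → 4

== RESULT ==
y
p
q
r
s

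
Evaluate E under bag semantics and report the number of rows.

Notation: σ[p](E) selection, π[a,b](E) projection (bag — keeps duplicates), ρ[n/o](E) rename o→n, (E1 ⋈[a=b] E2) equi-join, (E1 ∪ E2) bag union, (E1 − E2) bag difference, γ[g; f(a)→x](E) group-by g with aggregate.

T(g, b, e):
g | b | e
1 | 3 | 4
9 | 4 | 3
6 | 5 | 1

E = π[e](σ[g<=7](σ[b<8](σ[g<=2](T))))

Stepwise |·|:
  T → 3
  σ[g<=2](T) → 1
  σ[b<8](σ[g<=2](T)) → 1
  σ[g<=7](σ[b<8](σ[g<=2](T))) → 1
  π[e](σ[g<=7](σ[b<8](σ[g<=2](T)))) → 1

|E| = 1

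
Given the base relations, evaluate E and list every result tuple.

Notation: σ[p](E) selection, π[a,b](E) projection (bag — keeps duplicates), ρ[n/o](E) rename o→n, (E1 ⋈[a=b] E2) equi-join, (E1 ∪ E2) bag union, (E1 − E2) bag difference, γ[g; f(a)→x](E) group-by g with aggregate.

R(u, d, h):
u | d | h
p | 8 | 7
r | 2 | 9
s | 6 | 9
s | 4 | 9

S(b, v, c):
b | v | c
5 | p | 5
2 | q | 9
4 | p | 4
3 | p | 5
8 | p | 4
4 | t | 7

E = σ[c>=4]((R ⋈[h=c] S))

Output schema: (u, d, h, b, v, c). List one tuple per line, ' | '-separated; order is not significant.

Subexpression sizes:
  R → 4
  S → 6
  (R ⋈[h=c] S) → 4
  σ[c>=4]((R ⋈[h=c] S)) → 4

== RESULT ==
u | d | h | b | v | c
p | 8 | 7 | 4 | t | 7
r | 2 | 9 | 2 | q | 9
s | 4 | 9 | 2 | q | 9
s | 6 | 9 | 2 | q | 9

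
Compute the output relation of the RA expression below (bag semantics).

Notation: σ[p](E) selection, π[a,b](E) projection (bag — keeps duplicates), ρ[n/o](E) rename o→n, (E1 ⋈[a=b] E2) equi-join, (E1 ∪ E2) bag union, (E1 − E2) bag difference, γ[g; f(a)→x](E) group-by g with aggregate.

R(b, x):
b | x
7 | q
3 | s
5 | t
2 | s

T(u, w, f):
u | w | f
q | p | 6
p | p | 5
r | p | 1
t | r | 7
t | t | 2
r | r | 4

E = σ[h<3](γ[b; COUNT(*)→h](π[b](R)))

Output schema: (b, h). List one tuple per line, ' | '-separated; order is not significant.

Per-node cardinality:
  R → 4
  π[b](R) → 4
  γ[b; COUNT(*)→h](π[b](R)) → 4
  σ[h<3](γ[b; COUNT(*)→h](π[b](R))) → 4

== RESULT ==
b | h
2 | 1
3 | 1
5 | 1
7 | 1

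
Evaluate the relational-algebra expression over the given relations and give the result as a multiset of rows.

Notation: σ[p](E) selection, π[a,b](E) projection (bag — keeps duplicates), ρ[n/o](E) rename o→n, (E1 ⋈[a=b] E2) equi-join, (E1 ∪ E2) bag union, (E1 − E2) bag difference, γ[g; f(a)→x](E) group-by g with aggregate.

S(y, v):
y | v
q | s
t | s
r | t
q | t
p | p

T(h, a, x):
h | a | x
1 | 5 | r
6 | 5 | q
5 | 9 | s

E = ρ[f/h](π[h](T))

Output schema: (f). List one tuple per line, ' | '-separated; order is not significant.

Stepwise |·|:
  T → 3
  π[h](T) → 3
  ρ[f/h](π[h](T)) → 3

== RESULT ==
f
1
5
6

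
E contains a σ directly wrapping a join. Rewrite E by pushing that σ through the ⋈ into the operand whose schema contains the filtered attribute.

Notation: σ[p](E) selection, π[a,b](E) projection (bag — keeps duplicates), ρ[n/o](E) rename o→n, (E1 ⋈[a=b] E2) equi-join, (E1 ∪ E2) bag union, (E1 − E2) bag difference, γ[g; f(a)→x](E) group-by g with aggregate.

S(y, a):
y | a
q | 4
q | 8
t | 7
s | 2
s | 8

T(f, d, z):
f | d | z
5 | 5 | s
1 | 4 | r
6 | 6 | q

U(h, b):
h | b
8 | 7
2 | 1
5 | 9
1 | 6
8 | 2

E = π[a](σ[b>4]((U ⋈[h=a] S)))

σ filters on b, owned by the left side.
E' = π[a]((σ[b>4](U) ⋈[h=a] S))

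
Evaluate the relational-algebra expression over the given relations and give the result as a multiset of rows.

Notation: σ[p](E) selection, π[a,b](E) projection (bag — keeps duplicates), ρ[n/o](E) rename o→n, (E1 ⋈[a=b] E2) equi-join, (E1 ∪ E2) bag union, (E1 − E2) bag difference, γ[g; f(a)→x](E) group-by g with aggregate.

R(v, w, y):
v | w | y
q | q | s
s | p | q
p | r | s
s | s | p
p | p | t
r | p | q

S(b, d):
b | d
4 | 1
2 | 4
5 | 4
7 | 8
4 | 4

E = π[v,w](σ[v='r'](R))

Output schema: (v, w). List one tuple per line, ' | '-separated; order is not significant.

Row counts bottom-up:
  R → 6
  σ[v='r'](R) → 1
  π[v,w](σ[v='r'](R)) → 1

== RESULT ==
v | w
r | p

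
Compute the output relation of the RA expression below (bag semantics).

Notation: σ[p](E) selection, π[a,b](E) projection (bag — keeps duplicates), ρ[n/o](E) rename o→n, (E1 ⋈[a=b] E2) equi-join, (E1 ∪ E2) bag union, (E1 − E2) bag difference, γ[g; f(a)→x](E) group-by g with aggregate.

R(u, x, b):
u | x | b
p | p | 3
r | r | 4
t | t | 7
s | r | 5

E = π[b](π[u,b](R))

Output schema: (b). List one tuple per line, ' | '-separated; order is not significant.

Stepwise |·|:
  R → 4
  π[u,b](R) → 4
  π[b](π[u,b](R)) → 4

== RESULT ==
b
3
4
5
7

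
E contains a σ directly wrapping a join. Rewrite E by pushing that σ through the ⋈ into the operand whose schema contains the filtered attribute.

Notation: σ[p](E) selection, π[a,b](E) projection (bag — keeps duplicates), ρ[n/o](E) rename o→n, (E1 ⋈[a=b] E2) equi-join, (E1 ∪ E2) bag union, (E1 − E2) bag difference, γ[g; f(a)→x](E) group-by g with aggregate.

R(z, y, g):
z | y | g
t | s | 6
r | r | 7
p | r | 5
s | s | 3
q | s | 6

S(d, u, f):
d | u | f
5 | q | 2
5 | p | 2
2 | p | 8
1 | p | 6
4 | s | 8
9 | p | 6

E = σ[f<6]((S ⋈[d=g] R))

σ filters on f, owned by the left side.
E' = (σ[f<6](S) ⋈[d=g] R)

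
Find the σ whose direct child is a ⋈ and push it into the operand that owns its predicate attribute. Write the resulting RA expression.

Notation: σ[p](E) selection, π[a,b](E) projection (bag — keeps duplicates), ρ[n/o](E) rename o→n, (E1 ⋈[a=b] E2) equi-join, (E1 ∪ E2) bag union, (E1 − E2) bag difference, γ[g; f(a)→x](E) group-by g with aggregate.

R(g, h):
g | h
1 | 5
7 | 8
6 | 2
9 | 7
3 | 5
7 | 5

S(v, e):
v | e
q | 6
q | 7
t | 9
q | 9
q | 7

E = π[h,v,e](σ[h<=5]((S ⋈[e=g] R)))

σ filters on h, owned by the right side.
E' = π[h,v,e]((S ⋈[e=g] σ[h<=5](R)))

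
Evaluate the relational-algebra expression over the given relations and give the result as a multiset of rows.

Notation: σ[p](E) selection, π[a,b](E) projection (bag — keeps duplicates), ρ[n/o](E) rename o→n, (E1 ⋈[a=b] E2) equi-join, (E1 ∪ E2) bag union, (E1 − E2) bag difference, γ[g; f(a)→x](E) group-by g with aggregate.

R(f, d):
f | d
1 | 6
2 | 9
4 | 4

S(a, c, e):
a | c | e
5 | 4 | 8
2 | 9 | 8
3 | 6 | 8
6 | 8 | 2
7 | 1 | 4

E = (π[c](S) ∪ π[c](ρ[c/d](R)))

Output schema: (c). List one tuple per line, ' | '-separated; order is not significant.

Per-node cardinality:
  S → 5
  π[c](S) → 5
  R → 3
  ρ[c/d](R) → 3
  π[c](ρ[c/d](R)) → 3
  (π[c](S) ∪ π[c](ρ[c/d](R))) → 8

== RESULT ==
c
1
4
4
6
6
8
9
9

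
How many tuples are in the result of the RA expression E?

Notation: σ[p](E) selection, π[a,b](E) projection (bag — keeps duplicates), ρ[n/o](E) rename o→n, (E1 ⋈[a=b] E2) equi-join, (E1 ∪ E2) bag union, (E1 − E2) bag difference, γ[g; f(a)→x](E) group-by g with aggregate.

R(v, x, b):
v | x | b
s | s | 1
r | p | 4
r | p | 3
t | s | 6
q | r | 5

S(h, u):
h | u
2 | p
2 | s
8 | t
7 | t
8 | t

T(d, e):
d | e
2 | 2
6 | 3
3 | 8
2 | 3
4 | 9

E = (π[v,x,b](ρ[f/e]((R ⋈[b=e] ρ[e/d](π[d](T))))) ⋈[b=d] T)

Stepwise |·|:
  R → 5
  T → 5
  π[d](T) → 5
  ρ[e/d](π[d](T)) → 5
  (R ⋈[b=e] ρ[e/d](π[d](T))) → 3
  ρ[f/e]((R ⋈[b=e] ρ[e/d](π[d](T)))) → 3
  π[v,x,b](ρ[f/e]((R ⋈[b=e] ρ[e/d](π[d](T))))) → 3
  T → 5
  (π[v,x,b](ρ[f/e]((R ⋈[b=e] ρ[e/d](π[d](T))))) ⋈[b=d] T) → 3

|E| = 3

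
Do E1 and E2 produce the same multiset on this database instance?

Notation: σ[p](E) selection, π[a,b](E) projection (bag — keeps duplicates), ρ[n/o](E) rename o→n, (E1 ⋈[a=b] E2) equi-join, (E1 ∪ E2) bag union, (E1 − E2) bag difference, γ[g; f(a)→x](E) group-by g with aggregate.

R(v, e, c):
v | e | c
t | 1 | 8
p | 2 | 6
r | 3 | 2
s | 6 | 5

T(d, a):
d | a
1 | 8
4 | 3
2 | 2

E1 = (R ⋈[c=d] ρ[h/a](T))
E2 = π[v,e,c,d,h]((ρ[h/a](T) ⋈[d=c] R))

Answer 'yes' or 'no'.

E1 per-node cardinality:
  R → 4
  T → 3
  ρ[h/a](T) → 3
  (R ⋈[c=d] ρ[h/a](T)) → 1
E2 per-node cardinality:
  T → 3
  ρ[h/a](T) → 3
  R → 4
  (ρ[h/a](T) ⋈[d=c] R) → 1
  π[v,e,c,d,h]((ρ[h/a](T) ⋈[d=c] R)) → 1

E1 and E2 produce the same multiset:
v | e | c | d | h
r | 3 | 2 | 2 | 2

yes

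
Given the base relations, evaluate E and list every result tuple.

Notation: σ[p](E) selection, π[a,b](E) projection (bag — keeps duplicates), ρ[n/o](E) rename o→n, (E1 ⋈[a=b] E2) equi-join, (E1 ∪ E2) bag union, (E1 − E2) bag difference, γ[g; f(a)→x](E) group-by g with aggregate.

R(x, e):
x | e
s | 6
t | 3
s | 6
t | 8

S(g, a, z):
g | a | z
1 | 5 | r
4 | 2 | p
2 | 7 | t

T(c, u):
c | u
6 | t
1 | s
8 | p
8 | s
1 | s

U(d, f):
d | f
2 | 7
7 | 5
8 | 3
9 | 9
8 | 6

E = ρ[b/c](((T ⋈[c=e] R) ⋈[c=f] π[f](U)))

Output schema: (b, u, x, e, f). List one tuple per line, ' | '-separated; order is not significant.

Row counts bottom-up:
  T → 5
  R → 4
  (T ⋈[c=e] R) → 4
  U → 5
  π[f](U) → 5
  ((T ⋈[c=e] R) ⋈[c=f] π[f](U)) → 2
  ρ[b/c](((T ⋈[c=e] R) ⋈[c=f] π[f](U))) → 2

== RESULT ==
b | u | x | e | f
6 | t | s | 6 | 6
6 | t | s | 6 | 6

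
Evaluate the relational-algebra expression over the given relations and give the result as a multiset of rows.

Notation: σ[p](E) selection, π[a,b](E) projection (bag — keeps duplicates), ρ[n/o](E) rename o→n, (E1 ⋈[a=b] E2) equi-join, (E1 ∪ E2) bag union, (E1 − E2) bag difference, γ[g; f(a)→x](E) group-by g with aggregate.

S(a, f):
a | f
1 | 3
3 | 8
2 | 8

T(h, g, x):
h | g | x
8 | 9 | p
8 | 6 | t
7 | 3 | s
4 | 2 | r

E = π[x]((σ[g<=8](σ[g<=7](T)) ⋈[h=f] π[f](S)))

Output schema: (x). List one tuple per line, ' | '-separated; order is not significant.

Stepwise |·|:
  T → 4
  σ[g<=7](T) → 3
  σ[g<=8](σ[g<=7](T)) → 3
  S → 3
  π[f](S) → 3
  (σ[g<=8](σ[g<=7](T)) ⋈[h=f] π[f](S)) → 2
  π[x]((σ[g<=8](σ[g<=7](T)) ⋈[h=f] π[f](S))) → 2

== RESULT ==
x
t
t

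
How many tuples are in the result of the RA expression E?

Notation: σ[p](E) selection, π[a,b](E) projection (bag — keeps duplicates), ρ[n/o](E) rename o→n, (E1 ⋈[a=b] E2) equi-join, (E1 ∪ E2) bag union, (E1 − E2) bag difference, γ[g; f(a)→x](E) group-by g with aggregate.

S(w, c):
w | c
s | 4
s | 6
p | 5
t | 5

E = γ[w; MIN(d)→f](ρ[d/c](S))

Row counts bottom-up:
  S → 4
  ρ[d/c](S) → 4
  γ[w; MIN(d)→f](ρ[d/c](S)) → 3

|E| = 3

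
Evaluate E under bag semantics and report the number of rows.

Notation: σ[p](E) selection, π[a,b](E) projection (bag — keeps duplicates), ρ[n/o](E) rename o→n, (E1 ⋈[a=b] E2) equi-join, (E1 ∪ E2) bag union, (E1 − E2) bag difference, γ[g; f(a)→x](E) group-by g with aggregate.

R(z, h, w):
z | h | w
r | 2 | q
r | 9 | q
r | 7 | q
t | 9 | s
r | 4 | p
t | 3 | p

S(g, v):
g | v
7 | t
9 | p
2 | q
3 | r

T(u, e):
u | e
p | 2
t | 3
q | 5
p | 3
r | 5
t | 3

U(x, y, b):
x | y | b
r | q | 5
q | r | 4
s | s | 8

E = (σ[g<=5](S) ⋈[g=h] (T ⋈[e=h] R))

Row counts bottom-up:
  S → 4
  σ[g<=5](S) → 2
  T → 6
  R → 6
  (T ⋈[e=h] R) → 4
  (σ[g<=5](S) ⋈[g=h] (T ⋈[e=h] R)) → 4

|E| = 4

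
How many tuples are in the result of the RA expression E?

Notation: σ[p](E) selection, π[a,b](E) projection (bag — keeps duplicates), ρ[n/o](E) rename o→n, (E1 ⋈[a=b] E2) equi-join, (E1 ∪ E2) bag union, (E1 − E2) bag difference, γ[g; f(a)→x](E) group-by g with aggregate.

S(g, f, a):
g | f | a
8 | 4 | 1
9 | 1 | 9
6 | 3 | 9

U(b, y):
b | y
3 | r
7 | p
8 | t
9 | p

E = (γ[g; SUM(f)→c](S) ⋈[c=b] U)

Per-node cardinality:
  S → 3
  γ[g; SUM(f)→c](S) → 3
  U → 4
  (γ[g; SUM(f)→c](S) ⋈[c=b] U) → 1

|E| = 1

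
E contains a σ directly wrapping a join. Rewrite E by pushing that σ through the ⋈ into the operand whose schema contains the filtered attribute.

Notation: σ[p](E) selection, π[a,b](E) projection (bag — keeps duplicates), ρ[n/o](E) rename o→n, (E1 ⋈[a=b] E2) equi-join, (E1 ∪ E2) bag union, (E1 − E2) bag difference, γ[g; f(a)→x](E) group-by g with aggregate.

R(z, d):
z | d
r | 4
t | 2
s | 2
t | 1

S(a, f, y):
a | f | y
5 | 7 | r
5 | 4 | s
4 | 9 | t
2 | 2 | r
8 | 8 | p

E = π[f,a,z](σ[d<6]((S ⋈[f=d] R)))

σ filters on d, owned by the right side.
E' = π[f,a,z]((S ⋈[f=d] σ[d<6](R)))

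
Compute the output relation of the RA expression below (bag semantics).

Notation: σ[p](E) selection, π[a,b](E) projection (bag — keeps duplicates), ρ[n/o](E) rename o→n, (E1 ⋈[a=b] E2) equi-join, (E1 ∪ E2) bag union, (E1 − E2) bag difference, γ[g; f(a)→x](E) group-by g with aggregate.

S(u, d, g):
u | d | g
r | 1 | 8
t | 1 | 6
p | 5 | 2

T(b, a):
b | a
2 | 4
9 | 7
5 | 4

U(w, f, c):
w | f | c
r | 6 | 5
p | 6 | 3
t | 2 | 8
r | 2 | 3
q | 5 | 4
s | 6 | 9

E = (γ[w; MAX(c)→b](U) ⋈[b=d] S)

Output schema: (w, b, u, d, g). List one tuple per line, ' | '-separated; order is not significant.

Per-node cardinality:
  U → 6
  γ[w; MAX(c)→b](U) → 5
  S → 3
  (γ[w; MAX(c)→b](U) ⋈[b=d] S) → 1

== RESULT ==
w | b | u | d | g
r | 5 | p | 5 | 2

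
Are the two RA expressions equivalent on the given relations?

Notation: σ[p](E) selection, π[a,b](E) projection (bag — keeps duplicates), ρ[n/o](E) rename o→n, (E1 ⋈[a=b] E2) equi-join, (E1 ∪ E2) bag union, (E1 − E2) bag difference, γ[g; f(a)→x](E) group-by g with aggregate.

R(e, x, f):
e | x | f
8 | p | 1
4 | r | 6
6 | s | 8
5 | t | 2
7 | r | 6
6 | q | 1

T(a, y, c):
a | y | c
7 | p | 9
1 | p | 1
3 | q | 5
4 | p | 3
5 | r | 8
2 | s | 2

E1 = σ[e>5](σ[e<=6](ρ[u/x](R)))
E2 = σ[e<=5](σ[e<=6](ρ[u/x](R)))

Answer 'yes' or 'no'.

E1 subexpression sizes:
  R → 6
  ρ[u/x](R) → 6
  σ[e<=6](ρ[u/x](R)) → 4
  σ[e>5](σ[e<=6](ρ[u/x](R))) → 2
E2 subexpression sizes:
  R → 6
  ρ[u/x](R) → 6
  σ[e<=6](ρ[u/x](R)) → 4
  σ[e<=5](σ[e<=6](ρ[u/x](R))) → 2

E1 result:
e | u | f
6 | q | 1
6 | s | 8
E2 result:
e | u | f
4 | r | 6
5 | t | 2
Witness: (4, 'r', 6) appears 0× in E1 but 1× in E2.

no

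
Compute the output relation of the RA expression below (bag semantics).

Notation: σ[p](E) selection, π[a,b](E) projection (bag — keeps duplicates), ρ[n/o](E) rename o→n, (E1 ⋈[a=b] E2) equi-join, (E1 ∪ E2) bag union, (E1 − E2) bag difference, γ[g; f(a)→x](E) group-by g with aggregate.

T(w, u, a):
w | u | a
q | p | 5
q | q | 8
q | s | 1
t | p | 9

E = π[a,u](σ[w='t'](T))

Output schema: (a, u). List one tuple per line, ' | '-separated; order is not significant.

Stepwise |·|:
  T → 4
  σ[w='t'](T) → 1
  π[a,u](σ[w='t'](T)) → 1

== RESULT ==
a | u
9 | p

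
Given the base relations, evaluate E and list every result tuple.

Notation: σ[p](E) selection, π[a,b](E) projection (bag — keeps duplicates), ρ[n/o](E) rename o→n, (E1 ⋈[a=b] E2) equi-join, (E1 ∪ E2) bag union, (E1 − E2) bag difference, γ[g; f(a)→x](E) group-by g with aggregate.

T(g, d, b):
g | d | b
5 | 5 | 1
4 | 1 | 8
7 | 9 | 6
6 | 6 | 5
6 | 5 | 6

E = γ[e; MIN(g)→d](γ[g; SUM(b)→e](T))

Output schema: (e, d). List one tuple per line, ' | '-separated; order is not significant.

Subexpression sizes:
  T → 5
  γ[g; SUM(b)→e](T) → 4
  γ[e; MIN(g)→d](γ[g; SUM(b)→e](T)) → 4

== RESULT ==
e | d
1 | 5
6 | 7
8 | 4
11 | 6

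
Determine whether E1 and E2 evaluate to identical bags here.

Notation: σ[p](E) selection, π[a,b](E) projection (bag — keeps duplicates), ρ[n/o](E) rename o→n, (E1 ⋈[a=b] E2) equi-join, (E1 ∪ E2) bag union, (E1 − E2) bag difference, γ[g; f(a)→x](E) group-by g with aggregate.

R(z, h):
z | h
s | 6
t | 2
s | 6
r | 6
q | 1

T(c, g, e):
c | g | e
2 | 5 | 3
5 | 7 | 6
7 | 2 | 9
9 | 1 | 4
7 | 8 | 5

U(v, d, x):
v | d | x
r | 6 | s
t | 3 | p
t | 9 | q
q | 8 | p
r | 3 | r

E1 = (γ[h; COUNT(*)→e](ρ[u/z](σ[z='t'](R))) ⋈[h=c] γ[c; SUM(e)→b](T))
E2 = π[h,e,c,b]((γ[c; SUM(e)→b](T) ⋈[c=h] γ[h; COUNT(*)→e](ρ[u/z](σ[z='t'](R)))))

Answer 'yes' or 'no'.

E1 per-node cardinality:
  R → 5
  σ[z='t'](R) → 1
  ρ[u/z](σ[z='t'](R)) → 1
  γ[h; COUNT(*)→e](ρ[u/z](σ[z='t'](R))) → 1
  T → 5
  γ[c; SUM(e)→b](T) → 4
  (γ[h; COUNT(*)→e](ρ[u/z](σ[z='t'](R))) ⋈[h=c] γ[c; SUM(e)→b](T)) → 1
E2 per-node cardinality:
  T → 5
  γ[c; SUM(e)→b](T) → 4
  R → 5
  σ[z='t'](R) → 1
  ρ[u/z](σ[z='t'](R)) → 1
  γ[h; COUNT(*)→e](ρ[u/z](σ[z='t'](R))) → 1
  (γ[c; SUM(e)→b](T) ⋈[c=h] γ[h; COUNT(*)→e](ρ[u/z](σ[z='t'](R)))) → 1
  π[h,e,c,b]((γ[c; SUM(e)→b](T) ⋈[c=h] γ[h; COUNT(*)→e](ρ[u/z](σ[z='t'](R))))) → 1

E1 and E2 produce the same multiset:
h | e | c | b
2 | 1 | 2 | 3

yes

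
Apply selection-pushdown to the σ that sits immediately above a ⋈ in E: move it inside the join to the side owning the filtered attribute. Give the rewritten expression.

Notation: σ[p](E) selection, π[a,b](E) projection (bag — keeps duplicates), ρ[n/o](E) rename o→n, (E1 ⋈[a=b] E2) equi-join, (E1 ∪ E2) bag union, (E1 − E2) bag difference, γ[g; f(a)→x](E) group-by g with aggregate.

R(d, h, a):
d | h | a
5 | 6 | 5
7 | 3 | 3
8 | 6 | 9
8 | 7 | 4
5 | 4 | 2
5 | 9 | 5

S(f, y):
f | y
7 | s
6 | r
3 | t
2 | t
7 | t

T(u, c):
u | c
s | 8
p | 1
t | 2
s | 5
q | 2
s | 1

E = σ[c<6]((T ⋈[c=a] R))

σ filters on c, owned by the left side.
E' = (σ[c<6](T) ⋈[c=a] R)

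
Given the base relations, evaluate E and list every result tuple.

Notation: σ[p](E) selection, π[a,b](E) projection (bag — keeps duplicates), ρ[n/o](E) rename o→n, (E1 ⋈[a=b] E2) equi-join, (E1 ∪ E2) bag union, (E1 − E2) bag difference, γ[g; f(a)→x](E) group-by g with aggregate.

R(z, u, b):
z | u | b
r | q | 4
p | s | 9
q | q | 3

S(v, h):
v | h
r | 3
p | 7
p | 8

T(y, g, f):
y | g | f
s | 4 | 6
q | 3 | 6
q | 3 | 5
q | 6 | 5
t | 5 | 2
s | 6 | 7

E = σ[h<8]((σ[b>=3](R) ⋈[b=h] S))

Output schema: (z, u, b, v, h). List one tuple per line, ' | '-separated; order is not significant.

Stepwise |·|:
  R → 3
  σ[b>=3](R) → 3
  S → 3
  (σ[b>=3](R) ⋈[b=h] S) → 1
  σ[h<8]((σ[b>=3](R) ⋈[b=h] S)) → 1

== RESULT ==
z | u | b | v | h
q | q | 3 | r | 3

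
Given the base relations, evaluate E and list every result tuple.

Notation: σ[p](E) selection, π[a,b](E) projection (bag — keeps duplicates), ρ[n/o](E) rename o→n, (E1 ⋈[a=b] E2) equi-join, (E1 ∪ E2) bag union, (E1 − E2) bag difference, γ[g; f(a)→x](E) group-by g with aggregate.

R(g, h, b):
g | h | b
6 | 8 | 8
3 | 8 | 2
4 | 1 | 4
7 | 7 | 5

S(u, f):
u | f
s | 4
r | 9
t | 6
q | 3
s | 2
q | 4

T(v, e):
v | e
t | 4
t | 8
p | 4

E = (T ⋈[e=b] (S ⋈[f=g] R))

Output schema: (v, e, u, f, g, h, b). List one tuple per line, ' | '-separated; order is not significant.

Row counts bottom-up:
  T → 3
  S → 6
  R → 4
  (S ⋈[f=g] R) → 4
  (T ⋈[e=b] (S ⋈[f=g] R)) → 5

== RESULT ==
v | e | u | f | g | h | b
p | 4 | q | 4 | 4 | 1 | 4
p | 4 | s | 4 | 4 | 1 | 4
t | 4 | q | 4 | 4 | 1 | 4
t | 4 | s | 4 | 4 | 1 | 4
t | 8 | t | 6 | 6 | 8 | 8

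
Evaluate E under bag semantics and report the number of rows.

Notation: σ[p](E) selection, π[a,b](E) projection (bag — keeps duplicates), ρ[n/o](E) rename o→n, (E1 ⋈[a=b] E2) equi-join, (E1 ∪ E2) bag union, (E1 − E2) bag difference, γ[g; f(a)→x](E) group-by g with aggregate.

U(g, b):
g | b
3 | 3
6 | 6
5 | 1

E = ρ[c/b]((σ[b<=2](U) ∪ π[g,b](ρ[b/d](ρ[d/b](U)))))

Stepwise |·|:
  U → 3
  σ[b<=2](U) → 1
  U → 3
  ρ[d/b](U) → 3
  ρ[b/d](ρ[d/b](U)) → 3
  π[g,b](ρ[b/d](ρ[d/b](U))) → 3
  (σ[b<=2](U) ∪ π[g,b](ρ[b/d](ρ[d/b](U)))) → 4
  ρ[c/b]((σ[b<=2](U) ∪ π[g,b](ρ[b/d](ρ[d/b](U))))) → 4

|E| = 4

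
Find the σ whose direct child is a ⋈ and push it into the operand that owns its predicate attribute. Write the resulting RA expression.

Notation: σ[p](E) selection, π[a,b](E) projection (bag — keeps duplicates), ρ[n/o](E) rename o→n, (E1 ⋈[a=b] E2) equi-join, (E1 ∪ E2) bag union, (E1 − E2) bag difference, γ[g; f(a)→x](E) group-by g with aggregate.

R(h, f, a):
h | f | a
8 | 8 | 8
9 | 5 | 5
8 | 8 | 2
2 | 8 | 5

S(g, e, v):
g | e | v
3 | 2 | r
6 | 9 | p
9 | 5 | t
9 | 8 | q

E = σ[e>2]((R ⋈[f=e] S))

σ filters on e, owned by the right side.
E' = (R ⋈[f=e] σ[e>2](S))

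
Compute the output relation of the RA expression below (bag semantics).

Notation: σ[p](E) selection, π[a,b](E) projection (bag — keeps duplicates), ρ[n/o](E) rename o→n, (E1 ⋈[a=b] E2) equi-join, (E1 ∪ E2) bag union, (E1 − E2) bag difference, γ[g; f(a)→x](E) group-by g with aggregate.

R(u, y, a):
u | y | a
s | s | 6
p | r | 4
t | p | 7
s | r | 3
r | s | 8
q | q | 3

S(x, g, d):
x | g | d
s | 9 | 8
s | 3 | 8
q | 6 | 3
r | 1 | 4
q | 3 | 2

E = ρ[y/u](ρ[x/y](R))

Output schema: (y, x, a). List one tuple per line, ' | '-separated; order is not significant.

Stepwise |·|:
  R → 6
  ρ[x/y](R) → 6
  ρ[y/u](ρ[x/y](R)) → 6

== RESULT ==
y | x | a
p | r | 4
q | q | 3
r | s | 8
s | r | 3
s | s | 6
t | p | 7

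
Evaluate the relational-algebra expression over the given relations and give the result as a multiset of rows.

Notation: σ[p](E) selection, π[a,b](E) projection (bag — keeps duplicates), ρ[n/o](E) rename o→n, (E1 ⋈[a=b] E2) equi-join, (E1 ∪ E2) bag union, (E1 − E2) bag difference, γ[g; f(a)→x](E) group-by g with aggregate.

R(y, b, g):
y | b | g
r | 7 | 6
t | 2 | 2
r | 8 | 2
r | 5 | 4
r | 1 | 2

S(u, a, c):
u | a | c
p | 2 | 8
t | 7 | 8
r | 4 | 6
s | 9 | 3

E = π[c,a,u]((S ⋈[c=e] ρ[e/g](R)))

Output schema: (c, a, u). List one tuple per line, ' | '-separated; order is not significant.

Stepwise |·|:
  S → 4
  R → 5
  ρ[e/g](R) → 5
  (S ⋈[c=e] ρ[e/g](R)) → 1
  π[c,a,u]((S ⋈[c=e] ρ[e/g](R))) → 1

== RESULT ==
c | a | u
6 | 4 | r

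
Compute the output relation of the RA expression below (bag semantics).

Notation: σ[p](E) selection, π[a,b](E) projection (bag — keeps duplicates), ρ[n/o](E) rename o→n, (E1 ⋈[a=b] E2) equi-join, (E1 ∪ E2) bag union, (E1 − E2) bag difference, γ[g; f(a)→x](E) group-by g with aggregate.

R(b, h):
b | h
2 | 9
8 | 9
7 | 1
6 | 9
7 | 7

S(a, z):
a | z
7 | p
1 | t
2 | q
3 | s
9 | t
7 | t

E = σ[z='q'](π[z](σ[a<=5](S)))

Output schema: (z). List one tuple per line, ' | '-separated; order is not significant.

Subexpression sizes:
  S → 6
  σ[a<=5](S) → 3
  π[z](σ[a<=5](S)) → 3
  σ[z='q'](π[z](σ[a<=5](S))) → 1

== RESULT ==
z
q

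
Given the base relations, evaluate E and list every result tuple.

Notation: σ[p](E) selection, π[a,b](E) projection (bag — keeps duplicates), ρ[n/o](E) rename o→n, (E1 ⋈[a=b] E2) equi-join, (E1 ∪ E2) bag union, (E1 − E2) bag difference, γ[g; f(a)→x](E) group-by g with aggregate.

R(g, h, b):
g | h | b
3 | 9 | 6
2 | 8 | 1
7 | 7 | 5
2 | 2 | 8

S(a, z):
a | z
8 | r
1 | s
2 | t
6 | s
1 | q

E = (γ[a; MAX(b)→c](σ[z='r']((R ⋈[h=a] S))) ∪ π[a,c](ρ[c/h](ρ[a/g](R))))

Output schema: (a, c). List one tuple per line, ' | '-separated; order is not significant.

Subexpression sizes:
  R → 4
  S → 5
  (R ⋈[h=a] S) → 2
  σ[z='r']((R ⋈[h=a] S)) → 1
  γ[a; MAX(b)→c](σ[z='r']((R ⋈[h=a] S))) → 1
  R → 4
  ρ[a/g](R) → 4
  ρ[c/h](ρ[a/g](R)) → 4
  π[a,c](ρ[c/h](ρ[a/g](R))) → 4
  (γ[a; MAX(b)→c](σ[z='r']((R ⋈[h=a] S))) ∪ π[a,c](ρ[c/h](ρ[a/g](R)))) → 5

== RESULT ==
a | c
2 | 2
2 | 8
3 | 9
7 | 7
8 | 1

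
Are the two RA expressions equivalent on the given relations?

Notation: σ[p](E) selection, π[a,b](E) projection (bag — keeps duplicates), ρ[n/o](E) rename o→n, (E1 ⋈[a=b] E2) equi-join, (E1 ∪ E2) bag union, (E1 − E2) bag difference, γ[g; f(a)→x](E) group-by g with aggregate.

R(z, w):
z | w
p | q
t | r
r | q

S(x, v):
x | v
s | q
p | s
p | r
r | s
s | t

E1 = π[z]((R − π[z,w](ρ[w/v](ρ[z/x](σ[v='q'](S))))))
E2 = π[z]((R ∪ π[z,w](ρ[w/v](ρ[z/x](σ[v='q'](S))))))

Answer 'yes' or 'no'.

E1 subexpression sizes:
  R → 3
  S → 5
  σ[v='q'](S) → 1
  ρ[z/x](σ[v='q'](S)) → 1
  ρ[w/v](ρ[z/x](σ[v='q'](S))) → 1
  π[z,w](ρ[w/v](ρ[z/x](σ[v='q'](S)))) → 1
  (R − π[z,w](ρ[w/v](ρ[z/x](σ[v='q'](S))))) → 3
  π[z]((R − π[z,w](ρ[w/v](ρ[z/x](σ[v='q'](S)))))) → 3
E2 subexpression sizes:
  R → 3
  S → 5
  σ[v='q'](S) → 1
  ρ[z/x](σ[v='q'](S)) → 1
  ρ[w/v](ρ[z/x](σ[v='q'](S))) → 1
  π[z,w](ρ[w/v](ρ[z/x](σ[v='q'](S)))) → 1
  (R ∪ π[z,w](ρ[w/v](ρ[z/x](σ[v='q'](S))))) → 4
  π[z]((R ∪ π[z,w](ρ[w/v](ρ[z/x](σ[v='q'](S)))))) → 4

E1 result:
z
p
r
t
E2 result:
z
p
r
s
t
Witness: ('s',) appears 0× in E1 but 1× in E2.

no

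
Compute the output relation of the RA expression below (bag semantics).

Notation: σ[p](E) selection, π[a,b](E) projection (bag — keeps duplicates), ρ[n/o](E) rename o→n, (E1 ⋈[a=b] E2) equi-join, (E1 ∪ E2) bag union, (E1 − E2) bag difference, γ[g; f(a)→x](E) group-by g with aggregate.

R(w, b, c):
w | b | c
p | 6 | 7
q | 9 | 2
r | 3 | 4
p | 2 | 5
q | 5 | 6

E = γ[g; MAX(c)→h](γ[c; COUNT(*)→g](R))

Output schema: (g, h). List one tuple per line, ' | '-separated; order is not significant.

Row counts bottom-up:
  R → 5
  γ[c; COUNT(*)→g](R) → 5
  γ[g; MAX(c)→h](γ[c; COUNT(*)→g](R)) → 1

== RESULT ==
g | h
1 | 7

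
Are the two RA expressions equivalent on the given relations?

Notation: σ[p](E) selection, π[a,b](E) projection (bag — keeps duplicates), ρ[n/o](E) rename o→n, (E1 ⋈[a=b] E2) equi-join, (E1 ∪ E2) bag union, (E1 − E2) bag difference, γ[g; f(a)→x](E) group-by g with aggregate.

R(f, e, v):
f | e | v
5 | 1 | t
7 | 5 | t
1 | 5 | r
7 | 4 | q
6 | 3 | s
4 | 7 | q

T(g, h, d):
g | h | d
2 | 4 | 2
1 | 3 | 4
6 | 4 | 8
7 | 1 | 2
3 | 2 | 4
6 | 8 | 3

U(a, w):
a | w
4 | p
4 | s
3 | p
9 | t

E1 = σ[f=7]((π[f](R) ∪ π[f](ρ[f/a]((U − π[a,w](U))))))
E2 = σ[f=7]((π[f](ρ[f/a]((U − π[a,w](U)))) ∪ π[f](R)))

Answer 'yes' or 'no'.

E1 per-node cardinality:
  R → 6
  π[f](R) → 6
  U → 4
  U → 4
  π[a,w](U) → 4
  (U − π[a,w](U)) → 0
  ρ[f/a]((U − π[a,w](U))) → 0
  π[f](ρ[f/a]((U − π[a,w](U)))) → 0
  (π[f](R) ∪ π[f](ρ[f/a]((U − π[a,w](U))))) → 6
  σ[f=7]((π[f](R) ∪ π[f](ρ[f/a]((U − π[a,w](U)))))) → 2
E2 per-node cardinality:
  U → 4
  U → 4
  π[a,w](U) → 4
  (U − π[a,w](U)) → 0
  ρ[f/a]((U − π[a,w](U))) → 0
  π[f](ρ[f/a]((U − π[a,w](U)))) → 0
  R → 6
  π[f](R) → 6
  (π[f](ρ[f/a]((U − π[a,w](U)))) ∪ π[f](R)) → 6
  σ[f=7]((π[f](ρ[f/a]((U − π[a,w](U)))) ∪ π[f](R))) → 2

E1 and E2 produce the same multiset:
f
7
7

yes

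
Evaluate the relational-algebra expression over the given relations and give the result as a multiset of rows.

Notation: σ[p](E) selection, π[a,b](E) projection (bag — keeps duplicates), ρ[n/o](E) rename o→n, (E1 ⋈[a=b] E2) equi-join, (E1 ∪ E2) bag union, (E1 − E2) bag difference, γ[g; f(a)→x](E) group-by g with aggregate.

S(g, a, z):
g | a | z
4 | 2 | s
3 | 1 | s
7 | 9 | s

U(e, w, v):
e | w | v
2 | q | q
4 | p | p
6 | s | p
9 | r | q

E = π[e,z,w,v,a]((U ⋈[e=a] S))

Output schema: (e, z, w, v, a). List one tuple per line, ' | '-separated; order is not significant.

Subexpression sizes:
  U → 4
  S → 3
  (U ⋈[e=a] S) → 2
  π[e,z,w,v,a]((U ⋈[e=a] S)) → 2

== RESULT ==
e | z | w | v | a
2 | s | q | q | 2
9 | s | r | q | 9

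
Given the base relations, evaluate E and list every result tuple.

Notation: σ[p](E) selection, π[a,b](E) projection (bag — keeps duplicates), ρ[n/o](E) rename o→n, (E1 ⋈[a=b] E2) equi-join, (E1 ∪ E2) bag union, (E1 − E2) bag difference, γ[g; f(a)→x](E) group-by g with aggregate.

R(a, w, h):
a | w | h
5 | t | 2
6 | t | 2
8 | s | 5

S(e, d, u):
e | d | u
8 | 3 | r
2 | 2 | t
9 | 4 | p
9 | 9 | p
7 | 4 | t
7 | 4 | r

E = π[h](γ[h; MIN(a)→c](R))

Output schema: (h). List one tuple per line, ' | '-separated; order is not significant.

Per-node cardinality:
  R → 3
  γ[h; MIN(a)→c](R) → 2
  π[h](γ[h; MIN(a)→c](R)) → 2

== RESULT ==
h
2
5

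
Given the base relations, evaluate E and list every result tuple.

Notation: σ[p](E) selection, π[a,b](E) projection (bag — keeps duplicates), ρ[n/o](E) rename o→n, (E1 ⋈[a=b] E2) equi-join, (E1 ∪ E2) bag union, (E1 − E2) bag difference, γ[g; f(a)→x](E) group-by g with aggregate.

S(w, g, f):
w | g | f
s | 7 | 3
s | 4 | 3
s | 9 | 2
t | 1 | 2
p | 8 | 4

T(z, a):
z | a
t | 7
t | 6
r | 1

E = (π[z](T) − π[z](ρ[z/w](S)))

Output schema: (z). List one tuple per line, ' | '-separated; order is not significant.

Row counts bottom-up:
  T → 3
  π[z](T) → 3
  S → 5
  ρ[z/w](S) → 5
  π[z](ρ[z/w](S)) → 5
  (π[z](T) − π[z](ρ[z/w](S))) → 2

== RESULT ==
z
r
t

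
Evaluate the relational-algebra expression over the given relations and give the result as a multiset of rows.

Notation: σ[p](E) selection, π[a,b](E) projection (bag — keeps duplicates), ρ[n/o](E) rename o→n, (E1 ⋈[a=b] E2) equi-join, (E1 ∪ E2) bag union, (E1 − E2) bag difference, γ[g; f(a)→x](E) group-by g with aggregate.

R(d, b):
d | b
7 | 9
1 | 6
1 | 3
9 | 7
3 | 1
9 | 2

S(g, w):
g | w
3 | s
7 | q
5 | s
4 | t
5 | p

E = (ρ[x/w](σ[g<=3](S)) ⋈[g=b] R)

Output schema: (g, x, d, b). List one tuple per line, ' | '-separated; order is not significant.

Subexpression sizes:
  S → 5
  σ[g<=3](S) → 1
  ρ[x/w](σ[g<=3](S)) → 1
  R → 6
  (ρ[x/w](σ[g<=3](S)) ⋈[g=b] R) → 1

== RESULT ==
g | x | d | b
3 | s | 1 | 3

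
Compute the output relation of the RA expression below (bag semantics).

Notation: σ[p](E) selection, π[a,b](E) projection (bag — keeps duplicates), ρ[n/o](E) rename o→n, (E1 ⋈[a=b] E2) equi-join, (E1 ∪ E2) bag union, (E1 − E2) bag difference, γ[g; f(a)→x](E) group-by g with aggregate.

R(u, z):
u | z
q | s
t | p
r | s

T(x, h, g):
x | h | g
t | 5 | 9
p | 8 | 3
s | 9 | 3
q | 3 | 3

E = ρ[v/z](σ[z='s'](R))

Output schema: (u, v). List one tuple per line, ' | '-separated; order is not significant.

Subexpression sizes:
  R → 3
  σ[z='s'](R) → 2
  ρ[v/z](σ[z='s'](R)) → 2

== RESULT ==
u | v
q | s
r | s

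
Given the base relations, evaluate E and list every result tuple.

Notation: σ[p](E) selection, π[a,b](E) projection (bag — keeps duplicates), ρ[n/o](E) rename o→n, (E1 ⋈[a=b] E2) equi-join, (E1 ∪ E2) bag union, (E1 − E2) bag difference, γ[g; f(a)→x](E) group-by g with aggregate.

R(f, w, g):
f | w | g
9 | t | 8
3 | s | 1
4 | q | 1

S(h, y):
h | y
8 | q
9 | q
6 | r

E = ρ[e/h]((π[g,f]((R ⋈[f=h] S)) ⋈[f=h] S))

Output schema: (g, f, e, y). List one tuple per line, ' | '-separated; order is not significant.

Subexpression sizes:
  R → 3
  S → 3
  (R ⋈[f=h] S) → 1
  π[g,f]((R ⋈[f=h] S)) → 1
  S → 3
  (π[g,f]((R ⋈[f=h] S)) ⋈[f=h] S) → 1
  ρ[e/h]((π[g,f]((R ⋈[f=h] S)) ⋈[f=h] S)) → 1

== RESULT ==
g | f | e | y
8 | 9 | 9 | q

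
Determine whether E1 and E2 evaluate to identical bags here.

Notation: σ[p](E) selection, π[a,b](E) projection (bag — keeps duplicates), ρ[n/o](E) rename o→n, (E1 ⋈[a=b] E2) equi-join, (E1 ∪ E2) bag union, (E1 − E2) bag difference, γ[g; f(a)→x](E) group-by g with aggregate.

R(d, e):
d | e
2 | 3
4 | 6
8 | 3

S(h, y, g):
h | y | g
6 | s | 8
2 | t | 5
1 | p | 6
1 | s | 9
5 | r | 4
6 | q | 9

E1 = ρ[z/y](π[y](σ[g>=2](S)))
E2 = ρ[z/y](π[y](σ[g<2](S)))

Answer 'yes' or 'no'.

E1 row counts bottom-up:
  S → 6
  σ[g>=2](S) → 6
  π[y](σ[g>=2](S)) → 6
  ρ[z/y](π[y](σ[g>=2](S))) → 6
E2 row counts bottom-up:
  S → 6
  σ[g<2](S) → 0
  π[y](σ[g<2](S)) → 0
  ρ[z/y](π[y](σ[g<2](S))) → 0

E1 result:
z
p
q
r
s
s
t
E2 result:
z
(0 rows)
Witness: ('t',) appears 1× in E1 but 0× in E2.

no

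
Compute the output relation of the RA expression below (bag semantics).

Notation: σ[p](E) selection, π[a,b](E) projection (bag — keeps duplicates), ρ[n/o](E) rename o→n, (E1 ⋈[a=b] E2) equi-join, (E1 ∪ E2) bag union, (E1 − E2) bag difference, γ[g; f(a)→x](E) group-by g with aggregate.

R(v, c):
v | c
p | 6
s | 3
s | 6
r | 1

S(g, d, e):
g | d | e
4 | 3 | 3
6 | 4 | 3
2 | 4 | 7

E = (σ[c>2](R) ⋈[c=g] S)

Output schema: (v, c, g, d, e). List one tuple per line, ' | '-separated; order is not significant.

Subexpression sizes:
  R → 4
  σ[c>2](R) → 3
  S → 3
  (σ[c>2](R) ⋈[c=g] S) → 2

== RESULT ==
v | c | g | d | e
p | 6 | 6 | 4 | 3
s | 6 | 6 | 4 | 3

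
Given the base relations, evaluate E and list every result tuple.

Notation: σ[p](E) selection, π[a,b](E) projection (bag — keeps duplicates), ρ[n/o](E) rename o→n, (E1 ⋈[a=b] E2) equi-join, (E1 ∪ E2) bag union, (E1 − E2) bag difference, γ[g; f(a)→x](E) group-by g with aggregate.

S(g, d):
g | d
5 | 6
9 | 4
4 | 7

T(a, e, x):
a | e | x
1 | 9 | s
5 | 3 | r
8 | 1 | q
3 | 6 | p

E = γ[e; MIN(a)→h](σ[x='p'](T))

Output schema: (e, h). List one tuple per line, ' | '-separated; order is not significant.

Row counts bottom-up:
  T → 4
  σ[x='p'](T) → 1
  γ[e; MIN(a)→h](σ[x='p'](T)) → 1

== RESULT ==
e | h
6 | 3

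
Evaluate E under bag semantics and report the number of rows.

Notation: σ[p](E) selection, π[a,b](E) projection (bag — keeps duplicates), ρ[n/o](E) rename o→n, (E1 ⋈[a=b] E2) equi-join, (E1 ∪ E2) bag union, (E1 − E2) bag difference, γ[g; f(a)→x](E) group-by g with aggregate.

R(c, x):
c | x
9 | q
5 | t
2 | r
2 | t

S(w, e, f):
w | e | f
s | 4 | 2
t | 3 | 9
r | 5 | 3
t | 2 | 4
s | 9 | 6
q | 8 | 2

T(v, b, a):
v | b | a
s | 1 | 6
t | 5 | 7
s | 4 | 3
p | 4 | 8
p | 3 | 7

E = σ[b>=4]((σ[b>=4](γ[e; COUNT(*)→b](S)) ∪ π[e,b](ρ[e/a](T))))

Subexpression sizes:
  S → 6
  γ[e; COUNT(*)→b](S) → 6
  σ[b>=4](γ[e; COUNT(*)→b](S)) → 0
  T → 5
  ρ[e/a](T) → 5
  π[e,b](ρ[e/a](T)) → 5
  (σ[b>=4](γ[e; COUNT(*)→b](S)) ∪ π[e,b](ρ[e/a](T))) → 5
  σ[b>=4]((σ[b>=4](γ[e; COUNT(*)→b](S)) ∪ π[e,b](ρ[e/a](T)))) → 3

|E| = 3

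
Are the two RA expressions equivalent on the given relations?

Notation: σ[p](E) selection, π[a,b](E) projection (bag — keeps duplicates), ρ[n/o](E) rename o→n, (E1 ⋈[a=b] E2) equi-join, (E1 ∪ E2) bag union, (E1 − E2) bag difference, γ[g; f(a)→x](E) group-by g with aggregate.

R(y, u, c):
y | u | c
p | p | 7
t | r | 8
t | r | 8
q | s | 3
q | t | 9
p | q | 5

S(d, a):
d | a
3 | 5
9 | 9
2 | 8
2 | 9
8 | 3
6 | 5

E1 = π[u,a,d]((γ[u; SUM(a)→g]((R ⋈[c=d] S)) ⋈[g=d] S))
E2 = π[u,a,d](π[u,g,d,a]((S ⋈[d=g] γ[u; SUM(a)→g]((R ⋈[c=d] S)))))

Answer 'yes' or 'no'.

E1 row counts bottom-up:
  R → 6
  S → 6
  (R ⋈[c=d] S) → 4
  γ[u; SUM(a)→g]((R ⋈[c=d] S)) → 3
  S → 6
  (γ[u; SUM(a)→g]((R ⋈[c=d] S)) ⋈[g=d] S) → 2
  π[u,a,d]((γ[u; SUM(a)→g]((R ⋈[c=d] S)) ⋈[g=d] S)) → 2
E2 row counts bottom-up:
  S → 6
  R → 6
  S → 6
  (R ⋈[c=d] S) → 4
  γ[u; SUM(a)→g]((R ⋈[c=d] S)) → 3
  (S ⋈[d=g] γ[u; SUM(a)→g]((R ⋈[c=d] S))) → 2
  π[u,g,d,a]((S ⋈[d=g] γ[u; SUM(a)→g]((R ⋈[c=d] S)))) → 2
  π[u,a,d](π[u,g,d,a]((S ⋈[d=g] γ[u; SUM(a)→g]((R ⋈[c=d] S))))) → 2

E1 and E2 produce the same multiset:
u | a | d
r | 5 | 6
t | 9 | 9

yes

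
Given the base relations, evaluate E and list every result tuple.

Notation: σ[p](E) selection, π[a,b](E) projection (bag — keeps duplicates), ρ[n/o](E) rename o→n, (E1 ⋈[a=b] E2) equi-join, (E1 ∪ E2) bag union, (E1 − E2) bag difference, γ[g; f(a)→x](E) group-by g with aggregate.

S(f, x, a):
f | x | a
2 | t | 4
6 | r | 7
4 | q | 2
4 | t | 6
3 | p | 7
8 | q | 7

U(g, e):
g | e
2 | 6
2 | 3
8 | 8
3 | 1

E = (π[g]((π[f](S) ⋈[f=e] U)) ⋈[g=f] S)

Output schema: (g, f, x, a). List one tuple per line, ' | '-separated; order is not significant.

Per-node cardinality:
  S → 6
  π[f](S) → 6
  U → 4
  (π[f](S) ⋈[f=e] U) → 3
  π[g]((π[f](S) ⋈[f=e] U)) → 3
  S → 6
  (π[g]((π[f](S) ⋈[f=e] U)) ⋈[g=f] S) → 3

== RESULT ==
g | f | x | a
2 | 2 | t | 4
2 | 2 | t | 4
8 | 8 | q | 7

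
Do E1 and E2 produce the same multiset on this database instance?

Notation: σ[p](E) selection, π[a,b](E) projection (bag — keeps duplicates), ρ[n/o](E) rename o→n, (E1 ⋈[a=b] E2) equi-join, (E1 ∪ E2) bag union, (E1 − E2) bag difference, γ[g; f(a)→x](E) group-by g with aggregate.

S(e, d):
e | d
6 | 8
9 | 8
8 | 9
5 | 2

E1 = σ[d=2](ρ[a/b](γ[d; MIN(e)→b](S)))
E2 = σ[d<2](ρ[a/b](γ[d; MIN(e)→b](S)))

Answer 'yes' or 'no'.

E1 per-node cardinality:
  S → 4
  γ[d; MIN(e)→b](S) → 3
  ρ[a/b](γ[d; MIN(e)→b](S)) → 3
  σ[d=2](ρ[a/b](γ[d; MIN(e)→b](S))) → 1
E2 per-node cardinality:
  S → 4
  γ[d; MIN(e)→b](S) → 3
  ρ[a/b](γ[d; MIN(e)→b](S)) → 3
  σ[d<2](ρ[a/b](γ[d; MIN(e)→b](S))) → 0

E1 result:
d | a
2 | 5
E2 result:
d | a
(0 rows)
Witness: (2, 5) appears 1× in E1 but 0× in E2.

no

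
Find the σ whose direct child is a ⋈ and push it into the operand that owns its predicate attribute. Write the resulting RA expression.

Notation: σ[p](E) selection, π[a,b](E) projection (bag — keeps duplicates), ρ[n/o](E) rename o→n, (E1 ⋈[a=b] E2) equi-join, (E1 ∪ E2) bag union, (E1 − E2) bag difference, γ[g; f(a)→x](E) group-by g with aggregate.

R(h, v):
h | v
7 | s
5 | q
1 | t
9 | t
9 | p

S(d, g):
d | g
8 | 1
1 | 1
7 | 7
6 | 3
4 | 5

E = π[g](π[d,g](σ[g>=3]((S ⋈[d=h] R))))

σ filters on g, owned by the left side.
E' = π[g](π[d,g]((σ[g>=3](S) ⋈[d=h] R)))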